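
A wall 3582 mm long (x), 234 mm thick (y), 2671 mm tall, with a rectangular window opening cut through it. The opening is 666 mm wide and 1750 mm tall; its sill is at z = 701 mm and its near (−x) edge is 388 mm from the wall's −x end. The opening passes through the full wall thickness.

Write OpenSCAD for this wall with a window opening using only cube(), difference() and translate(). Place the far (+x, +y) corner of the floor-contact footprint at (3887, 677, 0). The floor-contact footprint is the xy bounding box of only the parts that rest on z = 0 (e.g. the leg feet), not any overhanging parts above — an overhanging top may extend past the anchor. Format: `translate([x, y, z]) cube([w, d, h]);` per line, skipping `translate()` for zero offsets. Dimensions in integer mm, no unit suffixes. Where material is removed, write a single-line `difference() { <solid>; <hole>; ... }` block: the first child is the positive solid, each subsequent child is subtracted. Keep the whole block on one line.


difference() { translate([305, 443, 0]) cube([3582, 234, 2671]); translate([693, 443, 701]) cube([666, 234, 1750]); }


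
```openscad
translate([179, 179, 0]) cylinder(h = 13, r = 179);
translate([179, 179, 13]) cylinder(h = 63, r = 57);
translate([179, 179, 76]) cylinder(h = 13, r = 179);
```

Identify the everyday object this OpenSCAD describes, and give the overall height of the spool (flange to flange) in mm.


A spool. The overall height is 89 mm.

Three coaxial cylinders, large–small–large — a spool. Two 13 mm flanges and a 63 mm core give 13 + 63 + 13 = 89 mm.


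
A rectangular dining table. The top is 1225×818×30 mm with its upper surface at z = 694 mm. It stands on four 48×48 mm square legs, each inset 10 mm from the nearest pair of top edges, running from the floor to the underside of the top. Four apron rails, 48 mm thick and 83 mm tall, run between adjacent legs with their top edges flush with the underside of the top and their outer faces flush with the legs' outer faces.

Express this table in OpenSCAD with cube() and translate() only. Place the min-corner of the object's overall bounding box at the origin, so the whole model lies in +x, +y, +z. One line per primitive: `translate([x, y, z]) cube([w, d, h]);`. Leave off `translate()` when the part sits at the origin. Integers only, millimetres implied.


// leg_h = 694 - 30 = 664
// apron z = 664 - 83 = 581
translate([0, 0, 664]) cube([1225, 818, 30]);
translate([10, 10, 0]) cube([48, 48, 664]);
translate([1167, 10, 0]) cube([48, 48, 664]);
translate([10, 760, 0]) cube([48, 48, 664]);
translate([1167, 760, 0]) cube([48, 48, 664]);
translate([58, 10, 581]) cube([1109, 48, 83]);
translate([58, 760, 581]) cube([1109, 48, 83]);
translate([10, 58, 581]) cube([48, 702, 83]);
translate([1167, 58, 581]) cube([48, 702, 83]);


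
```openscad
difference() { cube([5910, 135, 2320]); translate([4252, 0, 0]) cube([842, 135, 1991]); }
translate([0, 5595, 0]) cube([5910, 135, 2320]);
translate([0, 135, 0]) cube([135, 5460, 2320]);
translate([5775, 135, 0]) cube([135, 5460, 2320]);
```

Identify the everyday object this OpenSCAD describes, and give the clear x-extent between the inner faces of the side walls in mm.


A single room. The interior width is 5640 mm.

Four walls enclosing a rectangle with a door in the front wall — a room. Outside width 5910 minus two 135 mm walls gives 5640 mm.


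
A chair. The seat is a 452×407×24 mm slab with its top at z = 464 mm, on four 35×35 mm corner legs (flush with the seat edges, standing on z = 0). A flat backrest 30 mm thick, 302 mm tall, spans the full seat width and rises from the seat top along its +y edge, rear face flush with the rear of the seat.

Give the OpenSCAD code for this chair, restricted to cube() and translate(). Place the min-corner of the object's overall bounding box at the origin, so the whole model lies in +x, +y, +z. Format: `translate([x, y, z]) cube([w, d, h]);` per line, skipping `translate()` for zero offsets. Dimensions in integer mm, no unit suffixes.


translate([0, 0, 440]) cube([452, 407, 24]);
cube([35, 35, 440]);
translate([417, 0, 0]) cube([35, 35, 440]);
translate([0, 372, 0]) cube([35, 35, 440]);
translate([417, 372, 0]) cube([35, 35, 440]);
translate([0, 377, 464]) cube([452, 30, 302]);


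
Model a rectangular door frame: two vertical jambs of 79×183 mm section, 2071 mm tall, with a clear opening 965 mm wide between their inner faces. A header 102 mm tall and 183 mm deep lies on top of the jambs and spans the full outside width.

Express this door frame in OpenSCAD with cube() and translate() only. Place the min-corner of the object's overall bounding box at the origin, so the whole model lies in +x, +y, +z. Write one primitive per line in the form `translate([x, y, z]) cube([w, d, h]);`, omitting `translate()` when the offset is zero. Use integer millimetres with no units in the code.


cube([79, 183, 2071]);
translate([1044, 0, 0]) cube([79, 183, 2071]);
translate([0, 0, 2071]) cube([1123, 183, 102]);


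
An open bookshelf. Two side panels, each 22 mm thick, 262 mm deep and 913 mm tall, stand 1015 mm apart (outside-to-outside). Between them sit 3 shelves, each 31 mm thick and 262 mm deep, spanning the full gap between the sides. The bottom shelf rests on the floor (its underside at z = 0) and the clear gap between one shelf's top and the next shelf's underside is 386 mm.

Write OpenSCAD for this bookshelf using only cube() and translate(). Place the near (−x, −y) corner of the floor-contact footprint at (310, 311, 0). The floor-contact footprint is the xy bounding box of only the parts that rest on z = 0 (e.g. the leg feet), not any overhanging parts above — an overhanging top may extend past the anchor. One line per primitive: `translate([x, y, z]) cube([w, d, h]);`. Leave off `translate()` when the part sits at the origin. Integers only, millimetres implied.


translate([310, 311, 0]) cube([22, 262, 913]);
translate([1303, 311, 0]) cube([22, 262, 913]);
translate([332, 311, 0]) cube([971, 262, 31]);
translate([332, 311, 417]) cube([971, 262, 31]);
translate([332, 311, 834]) cube([971, 262, 31]);


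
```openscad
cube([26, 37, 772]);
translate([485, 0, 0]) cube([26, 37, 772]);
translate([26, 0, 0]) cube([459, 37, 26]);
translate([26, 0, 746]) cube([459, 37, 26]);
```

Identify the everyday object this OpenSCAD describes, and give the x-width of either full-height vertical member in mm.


A picture frame. The border width is 26 mm.

Four thin pieces enclosing a rectangular opening — a picture frame. The two full-height stiles are 772 mm tall; the top rail sits at z = 746 and is 26 mm tall, so the border above the opening is 772 − 746 = 26 mm, matching the stile x-width.


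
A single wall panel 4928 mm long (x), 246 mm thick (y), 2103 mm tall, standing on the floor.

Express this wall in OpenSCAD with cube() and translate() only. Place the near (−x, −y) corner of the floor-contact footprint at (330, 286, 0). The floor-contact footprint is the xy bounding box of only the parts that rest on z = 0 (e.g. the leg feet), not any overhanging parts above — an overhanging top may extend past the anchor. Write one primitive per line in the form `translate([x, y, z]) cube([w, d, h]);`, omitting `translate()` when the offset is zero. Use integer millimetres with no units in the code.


translate([330, 286, 0]) cube([4928, 246, 2103]);


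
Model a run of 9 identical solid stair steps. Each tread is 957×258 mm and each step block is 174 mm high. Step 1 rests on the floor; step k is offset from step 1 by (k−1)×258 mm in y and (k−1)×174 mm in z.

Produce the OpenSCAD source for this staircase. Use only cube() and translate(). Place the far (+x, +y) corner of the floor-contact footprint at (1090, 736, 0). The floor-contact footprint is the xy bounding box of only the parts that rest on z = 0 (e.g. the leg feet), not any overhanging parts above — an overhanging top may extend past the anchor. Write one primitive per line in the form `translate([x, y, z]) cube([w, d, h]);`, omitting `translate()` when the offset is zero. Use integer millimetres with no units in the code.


translate([133, 478, 0]) cube([957, 258, 174]);
translate([133, 736, 174]) cube([957, 258, 174]);
translate([133, 994, 348]) cube([957, 258, 174]);
translate([133, 1252, 522]) cube([957, 258, 174]);
translate([133, 1510, 696]) cube([957, 258, 174]);
translate([133, 1768, 870]) cube([957, 258, 174]);
translate([133, 2026, 1044]) cube([957, 258, 174]);
translate([133, 2284, 1218]) cube([957, 258, 174]);
translate([133, 2542, 1392]) cube([957, 258, 174]);


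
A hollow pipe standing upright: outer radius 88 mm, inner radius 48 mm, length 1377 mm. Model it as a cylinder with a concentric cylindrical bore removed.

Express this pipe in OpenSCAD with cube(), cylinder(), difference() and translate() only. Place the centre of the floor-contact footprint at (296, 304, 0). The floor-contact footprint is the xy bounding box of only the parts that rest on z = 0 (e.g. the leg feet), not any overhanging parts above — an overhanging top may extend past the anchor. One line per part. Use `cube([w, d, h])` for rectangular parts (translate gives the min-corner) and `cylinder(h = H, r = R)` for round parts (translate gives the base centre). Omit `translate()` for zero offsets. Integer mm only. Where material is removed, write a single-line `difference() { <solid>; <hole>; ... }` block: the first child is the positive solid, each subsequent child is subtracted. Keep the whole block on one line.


difference() { translate([296, 304, 0]) cylinder(h = 1377, r = 88); translate([296, 304, 0]) cylinder(h = 1377, r = 48); }


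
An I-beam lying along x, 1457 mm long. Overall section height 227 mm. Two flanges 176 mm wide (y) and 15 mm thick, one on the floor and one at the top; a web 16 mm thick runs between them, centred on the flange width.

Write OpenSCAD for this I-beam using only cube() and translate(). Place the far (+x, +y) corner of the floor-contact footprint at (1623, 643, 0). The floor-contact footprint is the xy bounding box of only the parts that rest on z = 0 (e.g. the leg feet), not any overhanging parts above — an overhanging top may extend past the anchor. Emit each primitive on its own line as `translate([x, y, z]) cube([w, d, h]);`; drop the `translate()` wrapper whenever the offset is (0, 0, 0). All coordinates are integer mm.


translate([166, 467, 0]) cube([1457, 176, 15]);
translate([166, 547, 15]) cube([1457, 16, 197]);
translate([166, 467, 212]) cube([1457, 176, 15]);


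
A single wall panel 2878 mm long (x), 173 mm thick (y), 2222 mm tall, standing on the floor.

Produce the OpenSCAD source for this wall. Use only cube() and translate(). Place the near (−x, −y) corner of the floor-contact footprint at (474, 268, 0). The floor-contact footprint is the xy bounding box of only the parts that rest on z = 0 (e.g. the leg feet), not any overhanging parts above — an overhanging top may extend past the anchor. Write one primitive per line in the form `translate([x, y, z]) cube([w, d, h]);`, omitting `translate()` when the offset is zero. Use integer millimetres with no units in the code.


translate([474, 268, 0]) cube([2878, 173, 2222]);


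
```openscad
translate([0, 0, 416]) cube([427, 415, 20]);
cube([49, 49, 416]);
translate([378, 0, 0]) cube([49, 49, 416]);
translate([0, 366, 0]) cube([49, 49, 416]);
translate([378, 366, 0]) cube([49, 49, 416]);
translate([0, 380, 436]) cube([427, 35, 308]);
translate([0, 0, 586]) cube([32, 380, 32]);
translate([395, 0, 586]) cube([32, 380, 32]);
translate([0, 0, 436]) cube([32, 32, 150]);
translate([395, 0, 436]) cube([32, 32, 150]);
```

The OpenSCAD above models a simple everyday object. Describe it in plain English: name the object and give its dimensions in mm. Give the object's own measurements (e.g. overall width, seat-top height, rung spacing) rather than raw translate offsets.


A chair. The seat is a 427×415×20 mm slab with its top at z = 436 mm, on four 49×49 mm corner legs (flush with the seat edges, standing on z = 0). A flat backrest 35 mm thick, 308 mm tall, spans the full seat width and rises from the seat top along its +y edge, rear face flush with the rear of the seat. Two armrests of 32×32 mm section run along each side from the seat's front edge to the front of the backrest, top faces 182 mm above the seat top and outer faces flush with the seat's x-edges; a 32×32 mm post under the front of each armrest stands on the seat at the front corner.


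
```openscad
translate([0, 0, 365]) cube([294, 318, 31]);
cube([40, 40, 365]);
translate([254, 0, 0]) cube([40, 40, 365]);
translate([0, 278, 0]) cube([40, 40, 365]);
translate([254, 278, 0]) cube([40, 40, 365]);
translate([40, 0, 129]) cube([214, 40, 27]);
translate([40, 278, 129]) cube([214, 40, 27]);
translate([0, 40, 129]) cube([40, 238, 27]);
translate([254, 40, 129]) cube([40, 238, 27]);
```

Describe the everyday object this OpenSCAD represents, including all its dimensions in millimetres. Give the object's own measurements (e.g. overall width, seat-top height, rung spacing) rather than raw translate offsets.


A simple wooden stool: a rectangular seat 294 mm (x) by 318 mm (y), 31 mm thick, top face at z = 396 mm, on four square legs, each 40×40 mm in cross-section. The legs rest on z = 0, each flush with a corner of the seat. Four stretchers, 40 mm wide and 27 mm tall, connect adjacent legs with their undersides at z = 129 mm, each running between the inner faces of the legs it joins and aligned with the legs' outer faces on the other axis.


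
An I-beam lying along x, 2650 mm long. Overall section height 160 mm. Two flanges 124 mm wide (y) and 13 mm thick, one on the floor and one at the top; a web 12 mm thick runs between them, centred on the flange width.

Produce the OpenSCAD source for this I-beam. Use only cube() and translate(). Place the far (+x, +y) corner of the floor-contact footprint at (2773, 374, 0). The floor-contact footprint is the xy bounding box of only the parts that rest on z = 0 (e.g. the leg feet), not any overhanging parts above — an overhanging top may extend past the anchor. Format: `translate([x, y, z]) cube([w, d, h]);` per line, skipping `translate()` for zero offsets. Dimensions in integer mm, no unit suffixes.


translate([123, 250, 0]) cube([2650, 124, 13]);
translate([123, 306, 13]) cube([2650, 12, 134]);
translate([123, 250, 147]) cube([2650, 124, 13]);


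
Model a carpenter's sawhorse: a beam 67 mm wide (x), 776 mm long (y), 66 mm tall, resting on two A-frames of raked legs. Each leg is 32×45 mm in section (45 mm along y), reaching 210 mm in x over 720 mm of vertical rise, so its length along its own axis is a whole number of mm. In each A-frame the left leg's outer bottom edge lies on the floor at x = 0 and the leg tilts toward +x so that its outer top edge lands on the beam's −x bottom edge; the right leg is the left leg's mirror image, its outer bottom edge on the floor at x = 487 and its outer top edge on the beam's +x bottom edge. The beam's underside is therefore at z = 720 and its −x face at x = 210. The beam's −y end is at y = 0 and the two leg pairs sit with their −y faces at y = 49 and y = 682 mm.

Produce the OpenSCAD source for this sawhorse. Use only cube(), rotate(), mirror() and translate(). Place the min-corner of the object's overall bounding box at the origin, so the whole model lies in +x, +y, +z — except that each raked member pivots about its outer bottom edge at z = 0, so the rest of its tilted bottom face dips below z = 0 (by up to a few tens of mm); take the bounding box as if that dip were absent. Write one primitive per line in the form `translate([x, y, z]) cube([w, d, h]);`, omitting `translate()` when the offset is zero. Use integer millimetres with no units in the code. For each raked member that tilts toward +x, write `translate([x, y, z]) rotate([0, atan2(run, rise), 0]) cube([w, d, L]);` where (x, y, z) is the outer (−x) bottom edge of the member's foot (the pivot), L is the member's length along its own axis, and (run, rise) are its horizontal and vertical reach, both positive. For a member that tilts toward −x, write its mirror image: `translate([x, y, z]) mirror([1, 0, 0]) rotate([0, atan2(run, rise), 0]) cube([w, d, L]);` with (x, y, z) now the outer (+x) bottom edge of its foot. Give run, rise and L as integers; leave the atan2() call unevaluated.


translate([210, 0, 720]) cube([67, 776, 66]);
translate([0, 49, 0]) rotate([0, atan2(210, 720), 0]) cube([32, 45, 750]);
translate([487, 49, 0]) mirror([1, 0, 0]) rotate([0, atan2(210, 720), 0]) cube([32, 45, 750]);
translate([0, 682, 0]) rotate([0, atan2(210, 720), 0]) cube([32, 45, 750]);
translate([487, 682, 0]) mirror([1, 0, 0]) rotate([0, atan2(210, 720), 0]) cube([32, 45, 750]);


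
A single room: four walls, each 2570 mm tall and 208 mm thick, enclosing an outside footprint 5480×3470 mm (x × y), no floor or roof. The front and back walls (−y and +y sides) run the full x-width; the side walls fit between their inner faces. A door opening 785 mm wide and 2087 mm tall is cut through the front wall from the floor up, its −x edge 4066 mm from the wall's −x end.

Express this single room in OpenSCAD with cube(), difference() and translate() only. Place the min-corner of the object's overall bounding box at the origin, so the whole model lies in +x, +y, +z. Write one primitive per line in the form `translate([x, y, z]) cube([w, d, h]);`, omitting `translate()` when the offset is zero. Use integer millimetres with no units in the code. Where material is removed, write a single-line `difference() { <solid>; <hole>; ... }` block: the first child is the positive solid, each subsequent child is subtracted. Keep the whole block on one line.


difference() { cube([5480, 208, 2570]); translate([4066, 0, 0]) cube([785, 208, 2087]); }
translate([0, 3262, 0]) cube([5480, 208, 2570]);
translate([0, 208, 0]) cube([208, 3054, 2570]);
translate([5272, 208, 0]) cube([208, 3054, 2570]);


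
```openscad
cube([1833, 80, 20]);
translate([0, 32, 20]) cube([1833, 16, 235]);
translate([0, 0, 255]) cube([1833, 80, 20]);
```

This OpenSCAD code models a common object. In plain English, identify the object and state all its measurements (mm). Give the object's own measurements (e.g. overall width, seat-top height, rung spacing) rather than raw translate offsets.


An I-beam lying along x, 1833 mm long. Overall section height 275 mm. Two flanges 80 mm wide (y) and 20 mm thick, one on the floor and one at the top; a web 16 mm thick runs between them, centred on the flange width.


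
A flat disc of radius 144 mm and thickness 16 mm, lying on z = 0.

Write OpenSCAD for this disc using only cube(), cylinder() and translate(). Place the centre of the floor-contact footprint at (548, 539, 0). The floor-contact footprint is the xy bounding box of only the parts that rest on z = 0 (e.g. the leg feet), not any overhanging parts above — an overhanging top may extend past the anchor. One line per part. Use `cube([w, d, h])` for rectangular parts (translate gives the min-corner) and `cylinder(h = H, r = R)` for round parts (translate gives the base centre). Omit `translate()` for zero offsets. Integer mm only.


translate([548, 539, 0]) cylinder(h = 16, r = 144);


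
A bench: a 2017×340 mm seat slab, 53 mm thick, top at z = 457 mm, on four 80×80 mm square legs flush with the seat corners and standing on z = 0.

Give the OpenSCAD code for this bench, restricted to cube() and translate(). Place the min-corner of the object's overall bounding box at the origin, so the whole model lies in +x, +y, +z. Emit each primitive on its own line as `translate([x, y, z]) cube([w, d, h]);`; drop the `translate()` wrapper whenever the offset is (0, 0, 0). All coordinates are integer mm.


translate([0, 0, 404]) cube([2017, 340, 53]);
cube([80, 80, 404]);
translate([0, 260, 0]) cube([80, 80, 404]);
translate([1937, 0, 0]) cube([80, 80, 404]);
translate([1937, 260, 0]) cube([80, 80, 404]);


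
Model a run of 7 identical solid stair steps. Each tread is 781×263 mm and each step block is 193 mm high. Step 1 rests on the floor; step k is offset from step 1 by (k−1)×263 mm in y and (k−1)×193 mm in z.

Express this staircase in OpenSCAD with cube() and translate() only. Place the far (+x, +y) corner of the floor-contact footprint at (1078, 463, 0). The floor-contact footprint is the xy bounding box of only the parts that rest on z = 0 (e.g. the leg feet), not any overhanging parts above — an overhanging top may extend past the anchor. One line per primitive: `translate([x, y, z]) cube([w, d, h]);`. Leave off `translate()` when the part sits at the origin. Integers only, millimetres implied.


translate([297, 200, 0]) cube([781, 263, 193]);
translate([297, 463, 193]) cube([781, 263, 193]);
translate([297, 726, 386]) cube([781, 263, 193]);
translate([297, 989, 579]) cube([781, 263, 193]);
translate([297, 1252, 772]) cube([781, 263, 193]);
translate([297, 1515, 965]) cube([781, 263, 193]);
translate([297, 1778, 1158]) cube([781, 263, 193]);


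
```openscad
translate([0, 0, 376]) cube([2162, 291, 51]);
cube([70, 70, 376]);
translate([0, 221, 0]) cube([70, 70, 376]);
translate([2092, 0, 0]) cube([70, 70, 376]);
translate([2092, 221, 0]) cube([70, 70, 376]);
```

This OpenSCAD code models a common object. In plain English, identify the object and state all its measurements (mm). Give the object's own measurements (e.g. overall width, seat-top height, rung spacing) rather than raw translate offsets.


A long wooden bench with a 2162 mm (x) × 291 mm (y) seat, 51 mm thick, its top surface 427 mm above the floor. Four 70 mm square legs at the seat corners, flush with the edges, run from z = 0 to the seat underside.


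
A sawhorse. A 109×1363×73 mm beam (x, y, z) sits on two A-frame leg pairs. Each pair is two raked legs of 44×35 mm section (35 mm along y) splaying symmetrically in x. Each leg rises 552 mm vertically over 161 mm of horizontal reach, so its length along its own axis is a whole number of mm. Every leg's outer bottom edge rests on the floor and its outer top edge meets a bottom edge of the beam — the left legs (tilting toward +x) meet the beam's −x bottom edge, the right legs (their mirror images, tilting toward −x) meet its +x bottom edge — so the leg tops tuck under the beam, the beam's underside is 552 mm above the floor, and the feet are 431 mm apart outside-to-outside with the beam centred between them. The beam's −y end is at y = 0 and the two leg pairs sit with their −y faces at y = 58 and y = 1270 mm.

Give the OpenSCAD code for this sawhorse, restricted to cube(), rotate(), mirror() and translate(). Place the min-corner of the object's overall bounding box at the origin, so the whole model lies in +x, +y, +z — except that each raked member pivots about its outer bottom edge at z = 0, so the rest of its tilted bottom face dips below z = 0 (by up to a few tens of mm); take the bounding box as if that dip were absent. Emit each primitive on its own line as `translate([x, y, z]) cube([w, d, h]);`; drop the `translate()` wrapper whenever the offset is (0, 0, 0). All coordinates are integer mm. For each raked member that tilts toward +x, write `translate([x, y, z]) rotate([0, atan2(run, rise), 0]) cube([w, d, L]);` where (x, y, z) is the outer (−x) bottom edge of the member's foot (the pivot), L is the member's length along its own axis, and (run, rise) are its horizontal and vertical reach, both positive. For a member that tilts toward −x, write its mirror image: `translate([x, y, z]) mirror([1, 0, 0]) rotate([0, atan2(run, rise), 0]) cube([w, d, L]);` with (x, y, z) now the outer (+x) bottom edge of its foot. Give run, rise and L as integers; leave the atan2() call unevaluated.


// leg length = √(161² + 552²) = 575
// right-leg outer foot x = 2·161 + 109 = 431
// beam min-corner = (161, 0, 552)
translate([161, 0, 552]) cube([109, 1363, 73]);
translate([0, 58, 0]) rotate([0, atan2(161, 552), 0]) cube([44, 35, 575]);
translate([431, 58, 0]) mirror([1, 0, 0]) rotate([0, atan2(161, 552), 0]) cube([44, 35, 575]);
translate([0, 1270, 0]) rotate([0, atan2(161, 552), 0]) cube([44, 35, 575]);
translate([431, 1270, 0]) mirror([1, 0, 0]) rotate([0, atan2(161, 552), 0]) cube([44, 35, 575]);


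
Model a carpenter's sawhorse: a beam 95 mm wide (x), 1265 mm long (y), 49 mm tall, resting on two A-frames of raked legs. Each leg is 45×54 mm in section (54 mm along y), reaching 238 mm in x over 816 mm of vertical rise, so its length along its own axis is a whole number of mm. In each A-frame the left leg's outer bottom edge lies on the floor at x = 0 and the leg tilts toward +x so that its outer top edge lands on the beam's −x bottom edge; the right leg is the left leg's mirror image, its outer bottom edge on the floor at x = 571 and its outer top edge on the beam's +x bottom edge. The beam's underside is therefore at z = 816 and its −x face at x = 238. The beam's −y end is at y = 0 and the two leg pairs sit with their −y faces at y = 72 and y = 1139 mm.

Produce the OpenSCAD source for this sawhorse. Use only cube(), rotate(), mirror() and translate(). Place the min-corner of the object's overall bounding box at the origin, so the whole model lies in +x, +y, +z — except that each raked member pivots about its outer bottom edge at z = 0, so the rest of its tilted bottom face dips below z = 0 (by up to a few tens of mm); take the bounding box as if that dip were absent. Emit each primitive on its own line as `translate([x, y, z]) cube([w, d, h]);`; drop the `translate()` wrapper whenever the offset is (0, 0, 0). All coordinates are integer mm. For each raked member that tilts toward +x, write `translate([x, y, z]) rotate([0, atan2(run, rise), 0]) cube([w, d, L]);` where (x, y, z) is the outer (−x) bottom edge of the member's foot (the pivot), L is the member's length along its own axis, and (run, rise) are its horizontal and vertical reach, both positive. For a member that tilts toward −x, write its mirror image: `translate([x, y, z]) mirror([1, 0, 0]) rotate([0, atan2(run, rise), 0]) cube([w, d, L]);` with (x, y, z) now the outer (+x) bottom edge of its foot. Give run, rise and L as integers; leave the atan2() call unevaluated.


translate([238, 0, 816]) cube([95, 1265, 49]);
translate([0, 72, 0]) rotate([0, atan2(238, 816), 0]) cube([45, 54, 850]);
translate([571, 72, 0]) mirror([1, 0, 0]) rotate([0, atan2(238, 816), 0]) cube([45, 54, 850]);
translate([0, 1139, 0]) rotate([0, atan2(238, 816), 0]) cube([45, 54, 850]);
translate([571, 1139, 0]) mirror([1, 0, 0]) rotate([0, atan2(238, 816), 0]) cube([45, 54, 850]);


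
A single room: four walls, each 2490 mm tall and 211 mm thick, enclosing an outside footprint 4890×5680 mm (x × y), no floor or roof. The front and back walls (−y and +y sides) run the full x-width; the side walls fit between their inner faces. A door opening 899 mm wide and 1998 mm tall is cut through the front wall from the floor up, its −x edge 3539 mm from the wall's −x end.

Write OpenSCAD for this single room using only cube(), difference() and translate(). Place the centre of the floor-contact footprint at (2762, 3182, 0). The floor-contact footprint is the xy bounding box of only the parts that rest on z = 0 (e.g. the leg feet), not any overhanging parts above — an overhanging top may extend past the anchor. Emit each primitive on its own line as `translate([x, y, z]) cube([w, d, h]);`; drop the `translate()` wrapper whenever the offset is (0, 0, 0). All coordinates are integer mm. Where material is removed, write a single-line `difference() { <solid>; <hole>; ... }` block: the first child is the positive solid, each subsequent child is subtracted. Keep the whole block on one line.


difference() { translate([317, 342, 0]) cube([4890, 211, 2490]); translate([3856, 342, 0]) cube([899, 211, 1998]); }
translate([317, 5811, 0]) cube([4890, 211, 2490]);
translate([317, 553, 0]) cube([211, 5258, 2490]);
translate([4996, 553, 0]) cube([211, 5258, 2490]);


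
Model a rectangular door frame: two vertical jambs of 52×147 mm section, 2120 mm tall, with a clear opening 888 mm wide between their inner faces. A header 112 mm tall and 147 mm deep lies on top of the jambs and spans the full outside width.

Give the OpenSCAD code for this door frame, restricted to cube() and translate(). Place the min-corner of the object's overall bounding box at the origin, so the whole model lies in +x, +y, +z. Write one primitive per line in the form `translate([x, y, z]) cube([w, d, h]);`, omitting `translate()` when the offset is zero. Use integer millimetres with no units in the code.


cube([52, 147, 2120]);
translate([940, 0, 0]) cube([52, 147, 2120]);
translate([0, 0, 2120]) cube([992, 147, 112]);


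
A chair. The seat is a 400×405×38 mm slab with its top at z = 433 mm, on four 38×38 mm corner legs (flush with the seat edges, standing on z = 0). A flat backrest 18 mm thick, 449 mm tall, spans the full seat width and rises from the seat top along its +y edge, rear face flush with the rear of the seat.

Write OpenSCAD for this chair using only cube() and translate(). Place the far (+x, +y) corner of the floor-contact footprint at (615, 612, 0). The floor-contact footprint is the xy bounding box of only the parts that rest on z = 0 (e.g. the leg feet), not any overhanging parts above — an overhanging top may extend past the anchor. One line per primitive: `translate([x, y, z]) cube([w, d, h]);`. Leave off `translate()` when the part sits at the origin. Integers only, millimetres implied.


translate([215, 207, 395]) cube([400, 405, 38]);
translate([215, 207, 0]) cube([38, 38, 395]);
translate([577, 207, 0]) cube([38, 38, 395]);
translate([215, 574, 0]) cube([38, 38, 395]);
translate([577, 574, 0]) cube([38, 38, 395]);
translate([215, 594, 433]) cube([400, 18, 449]);


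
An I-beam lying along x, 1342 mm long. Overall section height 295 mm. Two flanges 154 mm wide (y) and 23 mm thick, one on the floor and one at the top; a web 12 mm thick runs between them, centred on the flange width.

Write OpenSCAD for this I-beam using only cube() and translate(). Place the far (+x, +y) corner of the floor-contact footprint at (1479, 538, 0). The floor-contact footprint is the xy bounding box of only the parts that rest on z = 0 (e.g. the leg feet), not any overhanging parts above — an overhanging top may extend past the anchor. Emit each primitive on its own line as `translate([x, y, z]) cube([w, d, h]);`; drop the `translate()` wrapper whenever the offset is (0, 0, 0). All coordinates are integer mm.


translate([137, 384, 0]) cube([1342, 154, 23]);
translate([137, 455, 23]) cube([1342, 12, 249]);
translate([137, 384, 272]) cube([1342, 154, 23]);


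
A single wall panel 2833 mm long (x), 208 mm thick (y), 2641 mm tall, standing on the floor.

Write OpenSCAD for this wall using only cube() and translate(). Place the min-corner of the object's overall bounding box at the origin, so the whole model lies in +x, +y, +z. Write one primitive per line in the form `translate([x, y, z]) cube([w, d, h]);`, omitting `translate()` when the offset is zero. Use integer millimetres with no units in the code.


cube([2833, 208, 2641]);


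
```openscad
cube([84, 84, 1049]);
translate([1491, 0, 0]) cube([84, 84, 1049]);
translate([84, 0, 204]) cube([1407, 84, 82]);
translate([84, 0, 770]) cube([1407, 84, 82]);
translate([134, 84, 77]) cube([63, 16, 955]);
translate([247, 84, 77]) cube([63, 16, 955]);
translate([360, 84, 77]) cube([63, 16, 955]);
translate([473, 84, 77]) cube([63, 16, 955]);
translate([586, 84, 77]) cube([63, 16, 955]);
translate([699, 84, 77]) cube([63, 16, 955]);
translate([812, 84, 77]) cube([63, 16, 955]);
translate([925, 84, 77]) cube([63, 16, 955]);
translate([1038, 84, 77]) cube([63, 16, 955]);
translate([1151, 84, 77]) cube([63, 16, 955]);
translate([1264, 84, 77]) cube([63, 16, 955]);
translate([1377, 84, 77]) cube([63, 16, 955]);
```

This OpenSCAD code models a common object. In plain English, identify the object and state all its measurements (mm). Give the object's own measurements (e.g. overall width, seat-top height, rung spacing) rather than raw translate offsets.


A fence section. Two 84×84 mm posts, 1049 mm tall, stand on the floor with a clear span of 1407 mm between their inner faces. Two horizontal rails of 84×82 mm section span the gap between the posts with their undersides at z = 204 mm and z = 770 mm, flush with the posts' −y face. 12 pickets, each 63 mm wide, 16 mm thick and 955 mm tall, are fixed to the +y face of the rails with their bottoms at z = 77 mm, spaced across the span with a 50 mm gap after the −x post and between neighbouring pickets, with 51 mm left before the +x post.


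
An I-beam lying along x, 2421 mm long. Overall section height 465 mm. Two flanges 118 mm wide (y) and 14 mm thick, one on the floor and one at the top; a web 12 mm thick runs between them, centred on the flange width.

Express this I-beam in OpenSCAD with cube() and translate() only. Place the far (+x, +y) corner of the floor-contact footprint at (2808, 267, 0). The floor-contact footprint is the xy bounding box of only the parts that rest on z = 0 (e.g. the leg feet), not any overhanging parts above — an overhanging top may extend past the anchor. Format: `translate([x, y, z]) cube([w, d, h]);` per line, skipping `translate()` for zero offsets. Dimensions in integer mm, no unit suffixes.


translate([387, 149, 0]) cube([2421, 118, 14]);
translate([387, 202, 14]) cube([2421, 12, 437]);
translate([387, 149, 451]) cube([2421, 118, 14]);


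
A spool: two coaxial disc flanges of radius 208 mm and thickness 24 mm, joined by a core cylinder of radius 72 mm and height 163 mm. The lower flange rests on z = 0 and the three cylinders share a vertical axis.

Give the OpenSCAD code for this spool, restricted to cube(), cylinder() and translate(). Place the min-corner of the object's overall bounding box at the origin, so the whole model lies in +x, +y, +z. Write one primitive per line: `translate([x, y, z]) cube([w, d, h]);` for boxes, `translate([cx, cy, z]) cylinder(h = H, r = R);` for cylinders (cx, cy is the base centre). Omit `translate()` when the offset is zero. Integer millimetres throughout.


translate([208, 208, 0]) cylinder(h = 24, r = 208);
translate([208, 208, 24]) cylinder(h = 163, r = 72);
translate([208, 208, 187]) cylinder(h = 24, r = 208);


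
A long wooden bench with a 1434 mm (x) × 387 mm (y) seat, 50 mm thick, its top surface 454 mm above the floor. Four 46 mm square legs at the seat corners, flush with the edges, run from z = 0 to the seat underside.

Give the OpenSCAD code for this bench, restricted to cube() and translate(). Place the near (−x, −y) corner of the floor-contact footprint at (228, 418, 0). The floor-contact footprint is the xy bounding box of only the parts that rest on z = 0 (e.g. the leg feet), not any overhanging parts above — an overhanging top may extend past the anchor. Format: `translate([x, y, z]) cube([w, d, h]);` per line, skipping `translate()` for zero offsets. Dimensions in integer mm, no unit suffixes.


translate([228, 418, 404]) cube([1434, 387, 50]);
translate([228, 418, 0]) cube([46, 46, 404]);
translate([228, 759, 0]) cube([46, 46, 404]);
translate([1616, 418, 0]) cube([46, 46, 404]);
translate([1616, 759, 0]) cube([46, 46, 404]);


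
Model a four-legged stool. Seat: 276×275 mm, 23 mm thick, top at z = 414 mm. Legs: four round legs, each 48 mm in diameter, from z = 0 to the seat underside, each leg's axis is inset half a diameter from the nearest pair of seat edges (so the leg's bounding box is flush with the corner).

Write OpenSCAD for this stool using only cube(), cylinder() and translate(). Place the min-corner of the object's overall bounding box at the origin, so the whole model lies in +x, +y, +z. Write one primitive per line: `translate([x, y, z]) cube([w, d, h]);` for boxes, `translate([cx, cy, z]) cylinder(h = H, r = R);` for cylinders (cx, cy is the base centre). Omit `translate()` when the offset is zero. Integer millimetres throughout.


translate([0, 0, 391]) cube([276, 275, 23]);
translate([24, 24, 0]) cylinder(h = 391, r = 24);
translate([252, 24, 0]) cylinder(h = 391, r = 24);
translate([24, 251, 0]) cylinder(h = 391, r = 24);
translate([252, 251, 0]) cylinder(h = 391, r = 24);


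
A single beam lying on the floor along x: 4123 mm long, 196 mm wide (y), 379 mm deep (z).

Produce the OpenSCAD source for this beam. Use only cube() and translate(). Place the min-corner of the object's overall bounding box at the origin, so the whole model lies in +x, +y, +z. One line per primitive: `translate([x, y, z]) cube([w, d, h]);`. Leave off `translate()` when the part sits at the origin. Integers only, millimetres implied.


cube([4123, 196, 379]);


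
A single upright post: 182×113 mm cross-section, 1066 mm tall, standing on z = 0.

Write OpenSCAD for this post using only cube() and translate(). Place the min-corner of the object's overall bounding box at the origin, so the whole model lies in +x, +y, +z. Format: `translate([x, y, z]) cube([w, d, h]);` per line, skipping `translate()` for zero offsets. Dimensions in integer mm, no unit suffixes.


cube([182, 113, 1066]);


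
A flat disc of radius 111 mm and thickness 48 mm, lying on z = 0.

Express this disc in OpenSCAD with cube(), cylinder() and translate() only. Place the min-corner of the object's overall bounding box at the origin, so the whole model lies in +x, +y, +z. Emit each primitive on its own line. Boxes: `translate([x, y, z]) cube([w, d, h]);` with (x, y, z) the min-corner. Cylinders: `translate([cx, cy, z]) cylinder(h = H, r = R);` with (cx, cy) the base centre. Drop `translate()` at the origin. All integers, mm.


translate([111, 111, 0]) cylinder(h = 48, r = 111);


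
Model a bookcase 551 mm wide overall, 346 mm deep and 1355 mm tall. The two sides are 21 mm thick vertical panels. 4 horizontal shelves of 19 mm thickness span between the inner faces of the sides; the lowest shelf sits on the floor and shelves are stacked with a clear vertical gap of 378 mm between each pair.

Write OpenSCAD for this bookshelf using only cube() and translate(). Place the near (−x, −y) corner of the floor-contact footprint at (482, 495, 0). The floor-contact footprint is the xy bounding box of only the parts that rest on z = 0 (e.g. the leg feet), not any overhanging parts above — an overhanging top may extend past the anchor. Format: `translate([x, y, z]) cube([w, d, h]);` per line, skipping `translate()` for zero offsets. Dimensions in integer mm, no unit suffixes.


translate([482, 495, 0]) cube([21, 346, 1355]);
translate([1012, 495, 0]) cube([21, 346, 1355]);
translate([503, 495, 0]) cube([509, 346, 19]);
translate([503, 495, 397]) cube([509, 346, 19]);
translate([503, 495, 794]) cube([509, 346, 19]);
translate([503, 495, 1191]) cube([509, 346, 19]);


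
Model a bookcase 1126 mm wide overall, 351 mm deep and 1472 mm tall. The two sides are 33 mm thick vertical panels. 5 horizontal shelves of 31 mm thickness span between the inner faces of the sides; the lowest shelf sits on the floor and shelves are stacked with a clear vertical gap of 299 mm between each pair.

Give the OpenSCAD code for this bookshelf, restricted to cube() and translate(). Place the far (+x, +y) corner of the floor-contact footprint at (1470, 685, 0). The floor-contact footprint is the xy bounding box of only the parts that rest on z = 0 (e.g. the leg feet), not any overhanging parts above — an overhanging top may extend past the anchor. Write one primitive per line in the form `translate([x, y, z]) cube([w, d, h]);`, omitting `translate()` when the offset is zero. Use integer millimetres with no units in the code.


translate([344, 334, 0]) cube([33, 351, 1472]);
translate([1437, 334, 0]) cube([33, 351, 1472]);
translate([377, 334, 0]) cube([1060, 351, 31]);
translate([377, 334, 330]) cube([1060, 351, 31]);
translate([377, 334, 660]) cube([1060, 351, 31]);
translate([377, 334, 990]) cube([1060, 351, 31]);
translate([377, 334, 1320]) cube([1060, 351, 31]);


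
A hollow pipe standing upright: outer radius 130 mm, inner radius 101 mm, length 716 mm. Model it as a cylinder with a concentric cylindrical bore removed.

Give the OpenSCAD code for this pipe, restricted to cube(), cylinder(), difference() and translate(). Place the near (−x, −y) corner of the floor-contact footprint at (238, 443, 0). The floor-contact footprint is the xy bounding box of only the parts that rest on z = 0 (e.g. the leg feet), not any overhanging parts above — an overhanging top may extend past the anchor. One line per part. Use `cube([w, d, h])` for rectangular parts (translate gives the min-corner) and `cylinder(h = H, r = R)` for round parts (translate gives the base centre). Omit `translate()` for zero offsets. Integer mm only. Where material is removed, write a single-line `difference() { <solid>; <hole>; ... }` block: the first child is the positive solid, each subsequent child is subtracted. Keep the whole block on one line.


difference() { translate([368, 573, 0]) cylinder(h = 716, r = 130); translate([368, 573, 0]) cylinder(h = 716, r = 101); }
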